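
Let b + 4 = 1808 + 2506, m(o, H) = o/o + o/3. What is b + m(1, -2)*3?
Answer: 4314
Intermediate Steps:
m(o, H) = 1 + o/3 (m(o, H) = 1 + o*(1/3) = 1 + o/3)
b = 4310 (b = -4 + (1808 + 2506) = -4 + 4314 = 4310)
b + m(1, -2)*3 = 4310 + (1 + (1/3)*1)*3 = 4310 + (1 + 1/3)*3 = 4310 + (4/3)*3 = 4310 + 4 = 4314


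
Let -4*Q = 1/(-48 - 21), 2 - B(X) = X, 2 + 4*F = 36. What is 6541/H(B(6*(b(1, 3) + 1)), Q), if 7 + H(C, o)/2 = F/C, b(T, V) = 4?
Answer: -183148/409 ≈ -447.79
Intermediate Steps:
F = 17/2 (F = -½ + (¼)*36 = -½ + 9 = 17/2 ≈ 8.5000)
B(X) = 2 - X
Q = 1/276 (Q = -1/(4*(-48 - 21)) = -¼/(-69) = -¼*(-1/69) = 1/276 ≈ 0.0036232)
H(C, o) = -14 + 17/C (H(C, o) = -14 + 2*(17/(2*C)) = -14 + 17/C)
6541/H(B(6*(b(1, 3) + 1)), Q) = 6541/(-14 + 17/(2 - 6*(4 + 1))) = 6541/(-14 + 17/(2 - 6*5)) = 6541/(-14 + 17/(2 - 1*30)) = 6541/(-14 + 17/(2 - 30)) = 6541/(-14 + 17/(-28)) = 6541/(-14 + 17*(-1/28)) = 6541/(-14 - 17/28) = 6541/(-409/28) = 6541*(-28/409) = -183148/409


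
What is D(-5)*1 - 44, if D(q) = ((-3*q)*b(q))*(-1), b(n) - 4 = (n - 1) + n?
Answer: 61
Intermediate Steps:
b(n) = 3 + 2*n (b(n) = 4 + ((n - 1) + n) = 4 + ((-1 + n) + n) = 4 + (-1 + 2*n) = 3 + 2*n)
D(q) = 3*q*(3 + 2*q) (D(q) = ((-3*q)*(3 + 2*q))*(-1) = -3*q*(3 + 2*q)*(-1) = 3*q*(3 + 2*q))
D(-5)*1 - 44 = (3*(-5)*(3 + 2*(-5)))*1 - 44 = (3*(-5)*(3 - 10))*1 - 44 = (3*(-5)*(-7))*1 - 44 = 105*1 - 44 = 105 - 44 = 61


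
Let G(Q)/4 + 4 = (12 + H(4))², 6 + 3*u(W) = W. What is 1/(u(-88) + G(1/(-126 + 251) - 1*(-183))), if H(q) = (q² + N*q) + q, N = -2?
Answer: 3/6770 ≈ 0.00044313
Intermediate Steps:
H(q) = q² - q (H(q) = (q² - 2*q) + q = q² - q)
u(W) = -2 + W/3
G(Q) = 2288 (G(Q) = -16 + 4*(12 + 4*(-1 + 4))² = -16 + 4*(12 + 4*3)² = -16 + 4*(12 + 12)² = -16 + 4*24² = -16 + 4*576 = -16 + 2304 = 2288)
1/(u(-88) + G(1/(-126 + 251) - 1*(-183))) = 1/((-2 + (⅓)*(-88)) + 2288) = 1/((-2 - 88/3) + 2288) = 1/(-94/3 + 2288) = 1/(6770/3) = 3/6770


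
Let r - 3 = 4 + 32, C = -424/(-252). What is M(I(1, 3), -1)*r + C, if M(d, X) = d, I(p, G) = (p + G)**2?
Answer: 39418/63 ≈ 625.68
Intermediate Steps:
I(p, G) = (G + p)**2
C = 106/63 (C = -424*(-1/252) = 106/63 ≈ 1.6825)
r = 39 (r = 3 + (4 + 32) = 3 + 36 = 39)
M(I(1, 3), -1)*r + C = (3 + 1)**2*39 + 106/63 = 4**2*39 + 106/63 = 16*39 + 106/63 = 624 + 106/63 = 39418/63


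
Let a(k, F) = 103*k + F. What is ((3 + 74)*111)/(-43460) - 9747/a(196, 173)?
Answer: -199210029/294963020 ≈ -0.67537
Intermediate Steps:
a(k, F) = F + 103*k
((3 + 74)*111)/(-43460) - 9747/a(196, 173) = ((3 + 74)*111)/(-43460) - 9747/(173 + 103*196) = (77*111)*(-1/43460) - 9747/(173 + 20188) = 8547*(-1/43460) - 9747/20361 = -8547/43460 - 9747*1/20361 = -8547/43460 - 3249/6787 = -199210029/294963020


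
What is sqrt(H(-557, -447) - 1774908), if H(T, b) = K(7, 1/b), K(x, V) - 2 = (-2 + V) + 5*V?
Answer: I*sqrt(39404732806)/149 ≈ 1332.3*I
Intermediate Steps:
K(x, V) = 6*V (K(x, V) = 2 + ((-2 + V) + 5*V) = 2 + (-2 + 6*V) = 6*V)
H(T, b) = 6/b
sqrt(H(-557, -447) - 1774908) = sqrt(6/(-447) - 1774908) = sqrt(6*(-1/447) - 1774908) = sqrt(-2/149 - 1774908) = sqrt(-264461294/149) = I*sqrt(39404732806)/149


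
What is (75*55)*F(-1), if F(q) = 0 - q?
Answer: 4125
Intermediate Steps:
F(q) = -q
(75*55)*F(-1) = (75*55)*(-1*(-1)) = 4125*1 = 4125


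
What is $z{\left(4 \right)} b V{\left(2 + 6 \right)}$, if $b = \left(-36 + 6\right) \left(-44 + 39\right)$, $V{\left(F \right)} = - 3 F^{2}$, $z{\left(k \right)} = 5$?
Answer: $-144000$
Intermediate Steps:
$b = 150$ ($b = \left(-30\right) \left(-5\right) = 150$)
$z{\left(4 \right)} b V{\left(2 + 6 \right)} = 5 \cdot 150 \left(- 3 \left(2 + 6\right)^{2}\right) = 750 \left(- 3 \cdot 8^{2}\right) = 750 \left(\left(-3\right) 64\right) = 750 \left(-192\right) = -144000$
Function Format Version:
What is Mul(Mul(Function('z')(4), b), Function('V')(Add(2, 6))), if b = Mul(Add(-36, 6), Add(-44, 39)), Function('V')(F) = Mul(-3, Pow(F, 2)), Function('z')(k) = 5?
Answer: -144000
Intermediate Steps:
b = 150 (b = Mul(-30, -5) = 150)
Mul(Mul(Function('z')(4), b), Function('V')(Add(2, 6))) = Mul(Mul(5, 150), Mul(-3, Pow(Add(2, 6), 2))) = Mul(750, Mul(-3, Pow(8, 2))) = Mul(750, Mul(-3, 64)) = Mul(750, -192) = -144000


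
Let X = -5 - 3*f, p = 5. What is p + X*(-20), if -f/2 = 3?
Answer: -255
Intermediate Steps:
f = -6 (f = -2*3 = -6)
X = 13 (X = -5 - 3*(-6) = -5 + 18 = 13)
p + X*(-20) = 5 + 13*(-20) = 5 - 260 = -255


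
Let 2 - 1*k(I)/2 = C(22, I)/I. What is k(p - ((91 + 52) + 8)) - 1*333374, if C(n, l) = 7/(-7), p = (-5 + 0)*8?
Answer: -63673672/191 ≈ -3.3337e+5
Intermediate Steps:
p = -40 (p = -5*8 = -40)
C(n, l) = -1 (C(n, l) = 7*(-⅐) = -1)
k(I) = 4 + 2/I (k(I) = 4 - (-2)/I = 4 + 2/I)
k(p - ((91 + 52) + 8)) - 1*333374 = (4 + 2/(-40 - ((91 + 52) + 8))) - 1*333374 = (4 + 2/(-40 - (143 + 8))) - 333374 = (4 + 2/(-40 - 1*151)) - 333374 = (4 + 2/(-40 - 151)) - 333374 = (4 + 2/(-191)) - 333374 = (4 + 2*(-1/191)) - 333374 = (4 - 2/191) - 333374 = 762/191 - 333374 = -63673672/191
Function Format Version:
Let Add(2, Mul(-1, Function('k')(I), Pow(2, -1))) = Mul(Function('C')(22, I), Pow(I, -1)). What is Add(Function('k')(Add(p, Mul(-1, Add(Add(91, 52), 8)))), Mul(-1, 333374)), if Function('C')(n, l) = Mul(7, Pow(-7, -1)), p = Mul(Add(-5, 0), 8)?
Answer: Rational(-63673672, 191) ≈ -3.3337e+5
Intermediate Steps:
p = -40 (p = Mul(-5, 8) = -40)
Function('C')(n, l) = -1 (Function('C')(n, l) = Mul(7, Rational(-1, 7)) = -1)
Function('k')(I) = Add(4, Mul(2, Pow(I, -1))) (Function('k')(I) = Add(4, Mul(-2, Mul(-1, Pow(I, -1)))) = Add(4, Mul(2, Pow(I, -1))))
Add(Function('k')(Add(p, Mul(-1, Add(Add(91, 52), 8)))), Mul(-1, 333374)) = Add(Add(4, Mul(2, Pow(Add(-40, Mul(-1, Add(Add(91, 52), 8))), -1))), Mul(-1, 333374)) = Add(Add(4, Mul(2, Pow(Add(-40, Mul(-1, Add(143, 8))), -1))), -333374) = Add(Add(4, Mul(2, Pow(Add(-40, Mul(-1, 151)), -1))), -333374) = Add(Add(4, Mul(2, Pow(Add(-40, -151), -1))), -333374) = Add(Add(4, Mul(2, Pow(-191, -1))), -333374) = Add(Add(4, Mul(2, Rational(-1, 191))), -333374) = Add(Add(4, Rational(-2, 191)), -333374) = Add(Rational(762, 191), -333374) = Rational(-63673672, 191)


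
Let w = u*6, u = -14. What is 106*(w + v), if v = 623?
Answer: 57134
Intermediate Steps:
w = -84 (w = -14*6 = -84)
106*(w + v) = 106*(-84 + 623) = 106*539 = 57134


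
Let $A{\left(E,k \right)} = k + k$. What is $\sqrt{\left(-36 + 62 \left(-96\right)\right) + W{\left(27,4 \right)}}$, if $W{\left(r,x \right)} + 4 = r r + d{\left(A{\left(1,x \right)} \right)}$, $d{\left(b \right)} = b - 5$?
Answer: $2 i \sqrt{1315} \approx 72.526 i$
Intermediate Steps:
$A{\left(E,k \right)} = 2 k$
$d{\left(b \right)} = -5 + b$ ($d{\left(b \right)} = b - 5 = -5 + b$)
$W{\left(r,x \right)} = -9 + r^{2} + 2 x$ ($W{\left(r,x \right)} = -4 + \left(r r + \left(-5 + 2 x\right)\right) = -4 + \left(r^{2} + \left(-5 + 2 x\right)\right) = -4 + \left(-5 + r^{2} + 2 x\right) = -9 + r^{2} + 2 x$)
$\sqrt{\left(-36 + 62 \left(-96\right)\right) + W{\left(27,4 \right)}} = \sqrt{\left(-36 + 62 \left(-96\right)\right) + \left(-9 + 27^{2} + 2 \cdot 4\right)} = \sqrt{\left(-36 - 5952\right) + \left(-9 + 729 + 8\right)} = \sqrt{-5988 + 728} = \sqrt{-5260} = 2 i \sqrt{1315}$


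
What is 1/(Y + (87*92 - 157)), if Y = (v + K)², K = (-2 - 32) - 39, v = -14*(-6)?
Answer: 1/7968 ≈ 0.00012550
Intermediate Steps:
v = 84
K = -73 (K = -34 - 39 = -73)
Y = 121 (Y = (84 - 73)² = 11² = 121)
1/(Y + (87*92 - 157)) = 1/(121 + (87*92 - 157)) = 1/(121 + (8004 - 157)) = 1/(121 + 7847) = 1/7968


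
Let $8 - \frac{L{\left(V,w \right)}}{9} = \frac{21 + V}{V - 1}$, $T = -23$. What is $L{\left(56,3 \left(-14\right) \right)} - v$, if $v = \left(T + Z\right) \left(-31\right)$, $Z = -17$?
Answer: $- \frac{5903}{5} \approx -1180.6$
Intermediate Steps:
$L{\left(V,w \right)} = 72 - \frac{9 \left(21 + V\right)}{-1 + V}$ ($L{\left(V,w \right)} = 72 - 9 \frac{21 + V}{V - 1} = 72 - 9 \frac{21 + V}{-1 + V} = 72 - \frac{9 \left(21 + V\right)}{-1 + V}$)
$v = 1240$ ($v = \left(-23 - 17\right) \left(-31\right) = \left(-40\right) \left(-31\right) = 1240$)
$L{\left(56,3 \left(-14\right) \right)} - v = \frac{9 \left(-29 + 7 \cdot 56\right)}{-1 + 56} - 1240 = \frac{9 \left(-29 + 392\right)}{55} - 1240 = 9 \cdot \frac{1}{55} \cdot 363 - 1240 = \frac{297}{5} - 1240 = - \frac{5903}{5}$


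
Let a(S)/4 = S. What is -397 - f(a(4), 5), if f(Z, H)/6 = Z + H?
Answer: -523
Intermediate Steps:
a(S) = 4*S
f(Z, H) = 6*H + 6*Z (f(Z, H) = 6*(Z + H) = 6*(H + Z) = 6*H + 6*Z)
-397 - f(a(4), 5) = -397 - (6*5 + 6*(4*4)) = -397 - (30 + 6*16) = -397 - (30 + 96) = -397 - 1*126 = -397 - 126 = -523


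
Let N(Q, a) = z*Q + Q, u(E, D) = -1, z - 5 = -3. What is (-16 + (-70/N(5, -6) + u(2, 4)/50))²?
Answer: 9628609/22500 ≈ 427.94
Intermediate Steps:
z = 2 (z = 5 - 3 = 2)
N(Q, a) = 3*Q (N(Q, a) = 2*Q + Q = 3*Q)
(-16 + (-70/N(5, -6) + u(2, 4)/50))² = (-16 + (-70/(3*5) - 1/50))² = (-16 + (-70/15 - 1*1/50))² = (-16 + (-70*1/15 - 1/50))² = (-16 + (-14/3 - 1/50))² = (-16 - 703/150)² = (-3103/150)² = 9628609/22500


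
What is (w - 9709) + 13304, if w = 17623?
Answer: 21218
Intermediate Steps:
(w - 9709) + 13304 = (17623 - 9709) + 13304 = 7914 + 13304 = 21218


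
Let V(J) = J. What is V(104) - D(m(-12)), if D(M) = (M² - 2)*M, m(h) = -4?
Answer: 160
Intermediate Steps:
D(M) = M*(-2 + M²) (D(M) = (-2 + M²)*M = M*(-2 + M²))
V(104) - D(m(-12)) = 104 - (-4)*(-2 + (-4)²) = 104 - (-4)*(-2 + 16) = 104 - (-4)*14 = 104 - 1*(-56) = 104 + 56 = 160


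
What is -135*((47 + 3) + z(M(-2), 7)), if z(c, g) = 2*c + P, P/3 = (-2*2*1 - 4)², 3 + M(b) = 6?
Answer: -33480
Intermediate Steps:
M(b) = 3 (M(b) = -3 + 6 = 3)
P = 192 (P = 3*(-2*2*1 - 4)² = 3*(-4*1 - 4)² = 3*(-4 - 4)² = 3*(-8)² = 3*64 = 192)
z(c, g) = 192 + 2*c (z(c, g) = 2*c + 192 = 192 + 2*c)
-135*((47 + 3) + z(M(-2), 7)) = -135*((47 + 3) + (192 + 2*3)) = -135*(50 + (192 + 6)) = -135*(50 + 198) = -135*248 = -33480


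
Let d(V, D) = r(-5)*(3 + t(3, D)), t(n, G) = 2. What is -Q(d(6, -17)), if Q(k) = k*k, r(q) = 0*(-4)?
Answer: 0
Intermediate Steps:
r(q) = 0
d(V, D) = 0 (d(V, D) = 0*(3 + 2) = 0*5 = 0)
Q(k) = k²
-Q(d(6, -17)) = -1*0² = -1*0 = 0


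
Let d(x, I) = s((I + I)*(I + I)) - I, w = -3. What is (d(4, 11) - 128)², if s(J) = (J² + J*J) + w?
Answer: 219370456900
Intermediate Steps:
s(J) = -3 + 2*J² (s(J) = (J² + J*J) - 3 = (J² + J²) - 3 = 2*J² - 3 = -3 + 2*J²)
d(x, I) = -3 - I + 32*I⁴ (d(x, I) = (-3 + 2*((I + I)*(I + I))²) - I = (-3 + 2*((2*I)*(2*I))²) - I = (-3 + 2*(4*I²)²) - I = (-3 + 2*(16*I⁴)) - I = (-3 + 32*I⁴) - I = -3 - I + 32*I⁴)
(d(4, 11) - 128)² = ((-3 - 1*11 + 32*11⁴) - 128)² = ((-3 - 11 + 32*14641) - 128)² = ((-3 - 11 + 468512) - 128)² = (468498 - 128)² = 468370² = 219370456900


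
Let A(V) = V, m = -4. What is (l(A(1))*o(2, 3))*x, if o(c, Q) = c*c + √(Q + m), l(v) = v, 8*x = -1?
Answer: -½ - I/8 ≈ -0.5 - 0.125*I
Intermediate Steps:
x = -⅛ (x = (⅛)*(-1) = -⅛ ≈ -0.12500)
o(c, Q) = c² + √(-4 + Q) (o(c, Q) = c*c + √(Q - 4) = c² + √(-4 + Q))
(l(A(1))*o(2, 3))*x = (1*(2² + √(-4 + 3)))*(-⅛) = (1*(4 + √(-1)))*(-⅛) = (1*(4 + I))*(-⅛) = (4 + I)*(-⅛) = -½ - I/8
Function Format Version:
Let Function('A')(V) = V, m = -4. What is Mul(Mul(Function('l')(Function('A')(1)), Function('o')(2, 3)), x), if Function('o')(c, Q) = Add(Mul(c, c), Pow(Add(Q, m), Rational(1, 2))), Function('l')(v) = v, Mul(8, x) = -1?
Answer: Add(Rational(-1, 2), Mul(Rational(-1, 8), I)) ≈ Add(-0.50000, Mul(-0.12500, I))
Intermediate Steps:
x = Rational(-1, 8) (x = Mul(Rational(1, 8), -1) = Rational(-1, 8) ≈ -0.12500)
Function('o')(c, Q) = Add(Pow(c, 2), Pow(Add(-4, Q), Rational(1, 2))) (Function('o')(c, Q) = Add(Mul(c, c), Pow(Add(Q, -4), Rational(1, 2))) = Add(Pow(c, 2), Pow(Add(-4, Q), Rational(1, 2))))
Mul(Mul(Function('l')(Function('A')(1)), Function('o')(2, 3)), x) = Mul(Mul(1, Add(Pow(2, 2), Pow(Add(-4, 3), Rational(1, 2)))), Rational(-1, 8)) = Mul(Mul(1, Add(4, Pow(-1, Rational(1, 2)))), Rational(-1, 8)) = Mul(Mul(1, Add(4, I)), Rational(-1, 8)) = Mul(Add(4, I), Rational(-1, 8)) = Add(Rational(-1, 2), Mul(Rational(-1, 8), I))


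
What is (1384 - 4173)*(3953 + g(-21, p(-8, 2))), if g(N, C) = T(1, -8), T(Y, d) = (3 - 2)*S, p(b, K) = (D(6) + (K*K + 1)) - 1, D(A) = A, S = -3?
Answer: -11016550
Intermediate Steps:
p(b, K) = 6 + K² (p(b, K) = (6 + (K*K + 1)) - 1 = (6 + (K² + 1)) - 1 = (6 + (1 + K²)) - 1 = (7 + K²) - 1 = 6 + K²)
T(Y, d) = -3 (T(Y, d) = (3 - 2)*(-3) = 1*(-3) = -3)
g(N, C) = -3
(1384 - 4173)*(3953 + g(-21, p(-8, 2))) = (1384 - 4173)*(3953 - 3) = -2789*3950 = -11016550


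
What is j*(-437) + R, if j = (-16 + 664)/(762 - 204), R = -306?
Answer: -25218/31 ≈ -813.48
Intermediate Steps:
j = 36/31 (j = 648/558 = 648*(1/558) = 36/31 ≈ 1.1613)
j*(-437) + R = (36/31)*(-437) - 306 = -15732/31 - 306 = -25218/31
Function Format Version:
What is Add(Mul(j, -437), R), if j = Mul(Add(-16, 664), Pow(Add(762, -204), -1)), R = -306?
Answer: Rational(-25218, 31) ≈ -813.48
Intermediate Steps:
j = Rational(36, 31) (j = Mul(648, Pow(558, -1)) = Mul(648, Rational(1, 558)) = Rational(36, 31) ≈ 1.1613)
Add(Mul(j, -437), R) = Add(Mul(Rational(36, 31), -437), -306) = Add(Rational(-15732, 31), -306) = Rational(-25218, 31)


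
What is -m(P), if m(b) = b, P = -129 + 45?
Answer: 84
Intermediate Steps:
P = -84
-m(P) = -1*(-84) = 84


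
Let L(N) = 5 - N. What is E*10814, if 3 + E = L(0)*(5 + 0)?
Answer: 237908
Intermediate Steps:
E = 22 (E = -3 + (5 - 1*0)*(5 + 0) = -3 + (5 + 0)*5 = -3 + 5*5 = -3 + 25 = 22)
E*10814 = 22*10814 = 237908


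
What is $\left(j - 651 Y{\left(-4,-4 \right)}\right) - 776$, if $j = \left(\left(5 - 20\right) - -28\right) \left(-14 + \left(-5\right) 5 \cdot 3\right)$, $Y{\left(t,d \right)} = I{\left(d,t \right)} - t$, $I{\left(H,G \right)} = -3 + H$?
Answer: $20$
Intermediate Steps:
$Y{\left(t,d \right)} = -3 + d - t$ ($Y{\left(t,d \right)} = \left(-3 + d\right) - t = -3 + d - t$)
$j = -1157$ ($j = \left(\left(5 - 20\right) + 28\right) \left(-14 - 75\right) = \left(-15 + 28\right) \left(-14 - 75\right) = 13 \left(-89\right) = -1157$)
$\left(j - 651 Y{\left(-4,-4 \right)}\right) - 776 = \left(-1157 - 651 \left(-3 - 4 - -4\right)\right) - 776 = \left(-1157 - 651 \left(-3 - 4 + 4\right)\right) - 776 = \left(-1157 - -1953\right) - 776 = \left(-1157 + 1953\right) - 776 = 796 - 776 = 20$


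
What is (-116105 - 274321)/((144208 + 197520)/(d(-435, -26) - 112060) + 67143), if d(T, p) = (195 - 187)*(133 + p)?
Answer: -10854233226/1866557111 ≈ -5.8151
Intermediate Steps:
d(T, p) = 1064 + 8*p (d(T, p) = 8*(133 + p) = 1064 + 8*p)
(-116105 - 274321)/((144208 + 197520)/(d(-435, -26) - 112060) + 67143) = (-116105 - 274321)/((144208 + 197520)/((1064 + 8*(-26)) - 112060) + 67143) = -390426/(341728/((1064 - 208) - 112060) + 67143) = -390426/(341728/(856 - 112060) + 67143) = -390426/(341728/(-111204) + 67143) = -390426/(341728*(-1/111204) + 67143) = -390426/(-85432/27801 + 67143) = -390426/1866557111/27801 = -390426*27801/1866557111 = -10854233226/1866557111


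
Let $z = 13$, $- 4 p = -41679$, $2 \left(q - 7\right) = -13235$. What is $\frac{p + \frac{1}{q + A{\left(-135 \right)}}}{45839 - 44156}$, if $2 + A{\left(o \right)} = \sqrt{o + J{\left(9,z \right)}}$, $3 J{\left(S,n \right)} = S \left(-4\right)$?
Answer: $\frac{7289707550827}{1177434965916} - \frac{28 i \sqrt{3}}{294358741479} \approx 6.1912 - 1.6476 \cdot 10^{-10} i$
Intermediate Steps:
$q = - \frac{13221}{2}$ ($q = 7 + \frac{1}{2} \left(-13235\right) = 7 - \frac{13235}{2} = - \frac{13221}{2} \approx -6610.5$)
$p = \frac{41679}{4}$ ($p = \left(- \frac{1}{4}\right) \left(-41679\right) = \frac{41679}{4} \approx 10420.0$)
$J{\left(S,n \right)} = - \frac{4 S}{3}$ ($J{\left(S,n \right)} = \frac{S \left(-4\right)}{3} = \frac{\left(-4\right) S}{3} = - \frac{4 S}{3}$)
$A{\left(o \right)} = -2 + \sqrt{-12 + o}$ ($A{\left(o \right)} = -2 + \sqrt{o - 12} = -2 + \sqrt{-12 + o}$)
$\frac{p + \frac{1}{q + A{\left(-135 \right)}}}{45839 - 44156} = \frac{\frac{41679}{4} + \frac{1}{- \frac{13221}{2} - \left(2 - \sqrt{-12 - 135}\right)}}{45839 - 44156} = \frac{\frac{41679}{4} + \frac{1}{- \frac{13221}{2} - \left(2 - \sqrt{-147}\right)}}{1683} = \left(\frac{41679}{4} + \frac{1}{- \frac{13221}{2} - \left(2 - 7 i \sqrt{3}\right)}\right) \frac{1}{1683} = \left(\frac{41679}{4} + \frac{1}{- \frac{13225}{2} + 7 i \sqrt{3}}\right) \frac{1}{1683} = \frac{421}{68} + \frac{1}{1683 \left(- \frac{13225}{2} + 7 i \sqrt{3}\right)}$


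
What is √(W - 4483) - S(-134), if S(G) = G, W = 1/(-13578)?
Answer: 134 + 5*I*√33059809446/13578 ≈ 134.0 + 66.955*I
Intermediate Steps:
W = -1/13578 ≈ -7.3649e-5
√(W - 4483) - S(-134) = √(-1/13578 - 4483) - 1*(-134) = √(-60870175/13578) + 134 = 5*I*√33059809446/13578 + 134 = 134 + 5*I*√33059809446/13578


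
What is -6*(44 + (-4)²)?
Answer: -360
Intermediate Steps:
-6*(44 + (-4)²) = -6*(44 + 16) = -6*60 = -360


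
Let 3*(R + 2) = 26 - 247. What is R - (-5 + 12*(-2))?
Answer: -140/3 ≈ -46.667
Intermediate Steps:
R = -227/3 (R = -2 + (26 - 247)/3 = -2 + (⅓)*(-221) = -2 - 221/3 = -227/3 ≈ -75.667)
R - (-5 + 12*(-2)) = -227/3 - (-5 + 12*(-2)) = -227/3 - (-5 - 24) = -227/3 - 1*(-29) = -227/3 + 29 = -140/3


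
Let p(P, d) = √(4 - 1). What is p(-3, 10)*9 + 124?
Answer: 124 + 9*√3 ≈ 139.59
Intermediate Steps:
p(P, d) = √3
p(-3, 10)*9 + 124 = √3*9 + 124 = 9*√3 + 124 = 124 + 9*√3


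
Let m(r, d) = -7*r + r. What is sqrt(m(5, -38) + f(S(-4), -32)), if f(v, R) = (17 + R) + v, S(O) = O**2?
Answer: I*sqrt(29) ≈ 5.3852*I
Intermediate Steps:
f(v, R) = 17 + R + v
m(r, d) = -6*r
sqrt(m(5, -38) + f(S(-4), -32)) = sqrt(-6*5 + (17 - 32 + (-4)**2)) = sqrt(-30 + (17 - 32 + 16)) = sqrt(-30 + 1) = sqrt(-29) = I*sqrt(29)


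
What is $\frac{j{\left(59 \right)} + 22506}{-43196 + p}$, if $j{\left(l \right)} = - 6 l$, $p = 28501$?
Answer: $- \frac{22152}{14695} \approx -1.5075$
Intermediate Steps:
$\frac{j{\left(59 \right)} + 22506}{-43196 + p} = \frac{\left(-6\right) 59 + 22506}{-43196 + 28501} = \frac{-354 + 22506}{-14695} = 22152 \left(- \frac{1}{14695}\right) = - \frac{22152}{14695}$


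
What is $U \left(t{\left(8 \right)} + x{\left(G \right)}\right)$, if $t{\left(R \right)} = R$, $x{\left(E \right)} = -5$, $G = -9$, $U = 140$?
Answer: $420$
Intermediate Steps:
$U \left(t{\left(8 \right)} + x{\left(G \right)}\right) = 140 \left(8 - 5\right) = 140 \cdot 3 = 420$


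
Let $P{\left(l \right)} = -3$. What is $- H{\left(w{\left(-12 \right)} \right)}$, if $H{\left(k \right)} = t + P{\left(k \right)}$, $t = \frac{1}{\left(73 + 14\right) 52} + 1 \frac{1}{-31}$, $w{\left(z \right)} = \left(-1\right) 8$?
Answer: $\frac{425225}{140244} \approx 3.032$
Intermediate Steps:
$w{\left(z \right)} = -8$
$t = - \frac{4493}{140244}$ ($t = \frac{1}{87} \cdot \frac{1}{52} + 1 \left(- \frac{1}{31}\right) = \frac{1}{87} \cdot \frac{1}{52} - \frac{1}{31} = \frac{1}{4524} - \frac{1}{31} = - \frac{4493}{140244} \approx -0.032037$)
$H{\left(k \right)} = - \frac{425225}{140244}$ ($H{\left(k \right)} = - \frac{4493}{140244} - 3 = - \frac{425225}{140244}$)
$- H{\left(w{\left(-12 \right)} \right)} = \left(-1\right) \left(- \frac{425225}{140244}\right) = \frac{425225}{140244}$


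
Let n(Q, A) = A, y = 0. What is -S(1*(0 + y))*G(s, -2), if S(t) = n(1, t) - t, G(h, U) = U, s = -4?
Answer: 0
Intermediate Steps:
S(t) = 0 (S(t) = t - t = 0)
-S(1*(0 + y))*G(s, -2) = -0*(-2) = -1*0 = 0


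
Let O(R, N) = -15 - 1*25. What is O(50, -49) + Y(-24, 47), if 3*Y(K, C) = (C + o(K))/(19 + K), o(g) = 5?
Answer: -652/15 ≈ -43.467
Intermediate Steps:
O(R, N) = -40 (O(R, N) = -15 - 25 = -40)
Y(K, C) = (5 + C)/(3*(19 + K)) (Y(K, C) = ((C + 5)/(19 + K))/3 = ((5 + C)/(19 + K))/3 = (5 + C)/(3*(19 + K)))
O(50, -49) + Y(-24, 47) = -40 + (5 + 47)/(3*(19 - 24)) = -40 + (⅓)*52/(-5) = -40 + (⅓)*(-⅕)*52 = -40 - 52/15 = -652/15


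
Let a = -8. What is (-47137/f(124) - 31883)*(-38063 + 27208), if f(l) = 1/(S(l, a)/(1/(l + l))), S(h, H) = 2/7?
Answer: 256212008715/7 ≈ 3.6602e+10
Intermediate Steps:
S(h, H) = 2/7 (S(h, H) = 2*(⅐) = 2/7)
f(l) = 7/(4*l) (f(l) = 1/(2/(7*(1/(l + l)))) = 1/(2/(7*(1/(2*l)))) = 1/(2/(7*((1/(2*l))))) = 1/(2*(2*l)/7) = 1/(4*l/7) = 7/(4*l))
(-47137/f(124) - 31883)*(-38063 + 27208) = (-47137/((7/4)/124) - 31883)*(-38063 + 27208) = (-47137/((7/4)*(1/124)) - 31883)*(-10855) = (-47137/7/496 - 31883)*(-10855) = (-47137*496/7 - 31883)*(-10855) = (-23379952/7 - 31883)*(-10855) = -23603133/7*(-10855) = 256212008715/7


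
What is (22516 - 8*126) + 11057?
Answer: 32565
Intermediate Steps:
(22516 - 8*126) + 11057 = (22516 - 1008) + 11057 = 21508 + 11057 = 32565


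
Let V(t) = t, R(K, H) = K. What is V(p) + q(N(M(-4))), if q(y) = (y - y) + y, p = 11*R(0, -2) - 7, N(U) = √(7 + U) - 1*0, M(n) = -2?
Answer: -7 + √5 ≈ -4.7639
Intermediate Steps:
N(U) = √(7 + U) (N(U) = √(7 + U) + 0 = √(7 + U))
p = -7 (p = 11*0 - 7 = 0 - 7 = -7)
q(y) = y (q(y) = 0 + y = y)
V(p) + q(N(M(-4))) = -7 + √(7 - 2) = -7 + √5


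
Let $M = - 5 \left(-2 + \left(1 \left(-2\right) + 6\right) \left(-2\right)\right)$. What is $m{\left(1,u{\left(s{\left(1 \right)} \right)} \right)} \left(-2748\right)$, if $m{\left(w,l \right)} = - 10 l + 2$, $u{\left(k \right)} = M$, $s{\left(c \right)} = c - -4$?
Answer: $1368504$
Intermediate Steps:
$s{\left(c \right)} = 4 + c$ ($s{\left(c \right)} = c + 4 = 4 + c$)
$M = 50$ ($M = - 5 \left(-2 + \left(-2 + 6\right) \left(-2\right)\right) = - 5 \left(-2 + 4 \left(-2\right)\right) = - 5 \left(-2 - 8\right) = \left(-5\right) \left(-10\right) = 50$)
$u{\left(k \right)} = 50$
$m{\left(w,l \right)} = 2 - 10 l$
$m{\left(1,u{\left(s{\left(1 \right)} \right)} \right)} \left(-2748\right) = \left(2 - 500\right) \left(-2748\right) = \left(-498\right) \left(-2748\right) = 1368504$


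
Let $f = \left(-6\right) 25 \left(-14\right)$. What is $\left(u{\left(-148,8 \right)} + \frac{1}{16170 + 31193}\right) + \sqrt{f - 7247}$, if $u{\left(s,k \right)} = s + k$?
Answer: $- \frac{6630819}{47363} + i \sqrt{5147} \approx -140.0 + 71.743 i$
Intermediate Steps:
$f = 2100$ ($f = \left(-150\right) \left(-14\right) = 2100$)
$u{\left(s,k \right)} = k + s$
$\left(u{\left(-148,8 \right)} + \frac{1}{16170 + 31193}\right) + \sqrt{f - 7247} = \left(\left(8 - 148\right) + \frac{1}{16170 + 31193}\right) + \sqrt{2100 - 7247} = \left(-140 + \frac{1}{47363}\right) + \sqrt{-5147} = \left(-140 + \frac{1}{47363}\right) + i \sqrt{5147} = - \frac{6630819}{47363} + i \sqrt{5147}$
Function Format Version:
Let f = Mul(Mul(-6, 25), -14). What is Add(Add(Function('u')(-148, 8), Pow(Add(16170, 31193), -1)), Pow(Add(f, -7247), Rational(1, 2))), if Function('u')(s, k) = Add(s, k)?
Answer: Add(Rational(-6630819, 47363), Mul(I, Pow(5147, Rational(1, 2)))) ≈ Add(-140.00, Mul(71.743, I))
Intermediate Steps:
f = 2100 (f = Mul(-150, -14) = 2100)
Function('u')(s, k) = Add(k, s)
Add(Add(Function('u')(-148, 8), Pow(Add(16170, 31193), -1)), Pow(Add(f, -7247), Rational(1, 2))) = Add(Add(Add(8, -148), Pow(Add(16170, 31193), -1)), Pow(Add(2100, -7247), Rational(1, 2))) = Add(Add(-140, Pow(47363, -1)), Pow(-5147, Rational(1, 2))) = Add(Add(-140, Rational(1, 47363)), Mul(I, Pow(5147, Rational(1, 2)))) = Add(Rational(-6630819, 47363), Mul(I, Pow(5147, Rational(1, 2))))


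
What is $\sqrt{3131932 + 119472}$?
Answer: $2 \sqrt{812851} \approx 1803.2$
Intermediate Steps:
$\sqrt{3131932 + 119472} = \sqrt{3251404} = 2 \sqrt{812851}$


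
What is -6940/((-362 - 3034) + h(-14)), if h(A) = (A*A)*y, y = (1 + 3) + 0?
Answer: 1735/653 ≈ 2.6570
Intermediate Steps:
y = 4 (y = 4 + 0 = 4)
h(A) = 4*A² (h(A) = (A*A)*4 = A²*4 = 4*A²)
-6940/((-362 - 3034) + h(-14)) = -6940/((-362 - 3034) + 4*(-14)²) = -6940/(-3396 + 4*196) = -6940/(-3396 + 784) = -6940/(-2612) = -6940*(-1/2612) = 1735/653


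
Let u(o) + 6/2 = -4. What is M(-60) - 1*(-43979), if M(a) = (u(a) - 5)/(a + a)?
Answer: 439791/10 ≈ 43979.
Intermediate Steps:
u(o) = -7 (u(o) = -3 - 4 = -7)
M(a) = -6/a (M(a) = (-7 - 5)/(a + a) = -12*1/(2*a) = -6/a)
M(-60) - 1*(-43979) = -6/(-60) - 1*(-43979) = -6*(-1/60) + 43979 = ⅒ + 43979 = 439791/10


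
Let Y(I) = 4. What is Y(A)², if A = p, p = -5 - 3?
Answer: 16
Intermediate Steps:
p = -8
A = -8
Y(A)² = 4² = 16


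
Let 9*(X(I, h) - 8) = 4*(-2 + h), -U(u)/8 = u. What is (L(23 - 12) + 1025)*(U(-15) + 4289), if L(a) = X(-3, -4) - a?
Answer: 13482722/3 ≈ 4.4942e+6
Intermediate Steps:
U(u) = -8*u
X(I, h) = 64/9 + 4*h/9 (X(I, h) = 8 + (4*(-2 + h))/9 = 8 + (-8 + 4*h)/9 = 8 + (-8/9 + 4*h/9) = 64/9 + 4*h/9)
L(a) = 16/3 - a (L(a) = (64/9 + (4/9)*(-4)) - a = (64/9 - 16/9) - a = 16/3 - a)
(L(23 - 12) + 1025)*(U(-15) + 4289) = ((16/3 - (23 - 12)) + 1025)*(-8*(-15) + 4289) = ((16/3 - 1*11) + 1025)*(120 + 4289) = ((16/3 - 11) + 1025)*4409 = (-17/3 + 1025)*4409 = (3058/3)*4409 = 13482722/3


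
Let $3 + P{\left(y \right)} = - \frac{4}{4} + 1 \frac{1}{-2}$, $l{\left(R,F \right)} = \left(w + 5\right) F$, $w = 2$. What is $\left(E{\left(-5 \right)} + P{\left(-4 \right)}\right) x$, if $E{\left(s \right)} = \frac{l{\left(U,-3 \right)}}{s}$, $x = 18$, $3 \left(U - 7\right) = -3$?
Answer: $- \frac{27}{5} \approx -5.4$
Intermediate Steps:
$U = 6$ ($U = 7 + \frac{1}{3} \left(-3\right) = 7 - 1 = 6$)
$l{\left(R,F \right)} = 7 F$ ($l{\left(R,F \right)} = \left(2 + 5\right) F = 7 F$)
$E{\left(s \right)} = - \frac{21}{s}$ ($E{\left(s \right)} = \frac{7 \left(-3\right)}{s} = - \frac{21}{s}$)
$P{\left(y \right)} = - \frac{9}{2}$ ($P{\left(y \right)} = -3 + \left(- \frac{4}{4} + 1 \frac{1}{-2}\right) = -3 + \left(\left(-4\right) \frac{1}{4} + 1 \left(- \frac{1}{2}\right)\right) = -3 - \frac{3}{2} = - \frac{9}{2}$)
$\left(E{\left(-5 \right)} + P{\left(-4 \right)}\right) x = \left(- \frac{21}{-5} - \frac{9}{2}\right) 18 = \left(\left(-21\right) \left(- \frac{1}{5}\right) - \frac{9}{2}\right) 18 = \left(\frac{21}{5} - \frac{9}{2}\right) 18 = \left(- \frac{3}{10}\right) 18 = - \frac{27}{5}$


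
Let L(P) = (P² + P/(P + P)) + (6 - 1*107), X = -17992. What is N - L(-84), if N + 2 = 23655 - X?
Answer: 69379/2 ≈ 34690.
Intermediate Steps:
N = 41645 (N = -2 + (23655 - 1*(-17992)) = -2 + (23655 + 17992) = -2 + 41647 = 41645)
L(P) = -201/2 + P² (L(P) = (P² + P/((2*P))) + (6 - 107) = (P² + (1/(2*P))*P) - 101 = (P² + ½) - 101 = (½ + P²) - 101 = -201/2 + P²)
N - L(-84) = 41645 - (-201/2 + (-84)²) = 41645 - (-201/2 + 7056) = 41645 - 1*13911/2 = 41645 - 13911/2 = 69379/2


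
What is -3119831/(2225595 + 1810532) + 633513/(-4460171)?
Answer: -16471918675252/18001816597717 ≈ -0.91501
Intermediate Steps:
-3119831/(2225595 + 1810532) + 633513/(-4460171) = -3119831/4036127 + 633513*(-1/4460171) = -3119831*1/4036127 - 633513/4460171 = -3119831/4036127 - 633513/4460171 = -16471918675252/18001816597717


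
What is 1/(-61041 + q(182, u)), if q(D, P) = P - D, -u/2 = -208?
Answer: -1/60807 ≈ -1.6445e-5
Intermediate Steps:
u = 416 (u = -2*(-208) = 416)
1/(-61041 + q(182, u)) = 1/(-61041 + (416 - 1*182)) = 1/(-61041 + (416 - 182)) = 1/(-61041 + 234) = 1/(-60807) = -1/60807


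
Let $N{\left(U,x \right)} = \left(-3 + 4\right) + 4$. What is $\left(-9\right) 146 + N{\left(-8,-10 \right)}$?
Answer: $-1309$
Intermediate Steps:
$N{\left(U,x \right)} = 5$ ($N{\left(U,x \right)} = 1 + 4 = 5$)
$\left(-9\right) 146 + N{\left(-8,-10 \right)} = \left(-9\right) 146 + 5 = -1314 + 5 = -1309$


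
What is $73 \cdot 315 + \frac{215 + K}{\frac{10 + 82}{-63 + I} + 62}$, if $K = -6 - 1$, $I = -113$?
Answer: $\frac{62210627}{2705} \approx 22998.0$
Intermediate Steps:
$K = -7$ ($K = -6 - 1 = -7$)
$73 \cdot 315 + \frac{215 + K}{\frac{10 + 82}{-63 + I} + 62} = 73 \cdot 315 + \frac{215 - 7}{\frac{10 + 82}{-63 - 113} + 62} = 22995 + \frac{208}{\frac{92}{-176} + 62} = 22995 + \frac{208}{92 \left(- \frac{1}{176}\right) + 62} = 22995 + \frac{208}{- \frac{23}{44} + 62} = 22995 + \frac{208}{\frac{2705}{44}} = 22995 + 208 \cdot \frac{44}{2705} = 22995 + \frac{9152}{2705} = \frac{62210627}{2705}$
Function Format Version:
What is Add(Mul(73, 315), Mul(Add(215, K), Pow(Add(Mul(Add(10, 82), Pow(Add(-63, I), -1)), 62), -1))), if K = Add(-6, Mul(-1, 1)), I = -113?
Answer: Rational(62210627, 2705) ≈ 22998.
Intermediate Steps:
K = -7 (K = Add(-6, -1) = -7)
Add(Mul(73, 315), Mul(Add(215, K), Pow(Add(Mul(Add(10, 82), Pow(Add(-63, I), -1)), 62), -1))) = Add(Mul(73, 315), Mul(Add(215, -7), Pow(Add(Mul(Add(10, 82), Pow(Add(-63, -113), -1)), 62), -1))) = Add(22995, Mul(208, Pow(Add(Mul(92, Pow(-176, -1)), 62), -1))) = Add(22995, Mul(208, Pow(Add(Mul(92, Rational(-1, 176)), 62), -1))) = Add(22995, Mul(208, Pow(Add(Rational(-23, 44), 62), -1))) = Add(22995, Mul(208, Pow(Rational(2705, 44), -1))) = Add(22995, Mul(208, Rational(44, 2705))) = Add(22995, Rational(9152, 2705)) = Rational(62210627, 2705)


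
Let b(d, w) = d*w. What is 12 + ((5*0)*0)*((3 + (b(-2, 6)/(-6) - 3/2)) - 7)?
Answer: 12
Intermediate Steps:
12 + ((5*0)*0)*((3 + (b(-2, 6)/(-6) - 3/2)) - 7) = 12 + ((5*0)*0)*((3 + (-2*6/(-6) - 3/2)) - 7) = 12 + (0*0)*((3 + (-12*(-1/6) - 3*1/2)) - 7) = 12 + 0*((3 + (2 - 3/2)) - 7) = 12 + 0*((3 + 1/2) - 7) = 12 + 0*(7/2 - 7) = 12 + 0*(-7/2) = 12 + 0 = 12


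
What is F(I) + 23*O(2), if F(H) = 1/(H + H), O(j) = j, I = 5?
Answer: 461/10 ≈ 46.100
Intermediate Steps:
F(H) = 1/(2*H)
F(I) + 23*O(2) = (1/2)/5 + 23*2 = (1/2)*(1/5) + 46 = 1/10 + 46 = 461/10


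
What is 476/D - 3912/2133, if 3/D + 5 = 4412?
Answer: 497161180/711 ≈ 6.9924e+5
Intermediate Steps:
D = 1/1469 (D = 3/(-5 + 4412) = 3/4407 = 3*(1/4407) = 1/1469 ≈ 0.00068074)
476/D - 3912/2133 = 476/(1/1469) - 3912/2133 = 476*1469 - 3912*1/2133 = 699244 - 1304/711 = 497161180/711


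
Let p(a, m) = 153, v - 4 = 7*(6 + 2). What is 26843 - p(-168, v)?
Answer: 26690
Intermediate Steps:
v = 60 (v = 4 + 7*(6 + 2) = 4 + 7*8 = 4 + 56 = 60)
26843 - p(-168, v) = 26843 - 1*153 = 26843 - 153 = 26690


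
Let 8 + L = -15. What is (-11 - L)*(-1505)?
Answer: -18060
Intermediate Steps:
L = -23 (L = -8 - 15 = -23)
(-11 - L)*(-1505) = (-11 - 1*(-23))*(-1505) = (-11 + 23)*(-1505) = 12*(-1505) = -18060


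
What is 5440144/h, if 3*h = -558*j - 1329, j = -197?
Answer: 5440144/36199 ≈ 150.28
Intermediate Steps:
h = 36199 (h = (-558*(-197) - 1329)/3 = (109926 - 1329)/3 = (⅓)*108597 = 36199)
5440144/h = 5440144/36199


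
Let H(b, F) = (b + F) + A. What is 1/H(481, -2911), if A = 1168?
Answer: -1/1262 ≈ -0.00079239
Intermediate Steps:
H(b, F) = 1168 + F + b (H(b, F) = (b + F) + 1168 = (F + b) + 1168 = 1168 + F + b)
1/H(481, -2911) = 1/(1168 - 2911 + 481) = 1/(-1262) = -1/1262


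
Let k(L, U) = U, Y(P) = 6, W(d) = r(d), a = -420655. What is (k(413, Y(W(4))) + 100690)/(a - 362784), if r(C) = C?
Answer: -100696/783439 ≈ -0.12853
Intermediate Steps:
W(d) = d
(k(413, Y(W(4))) + 100690)/(a - 362784) = (6 + 100690)/(-420655 - 362784) = 100696/(-783439) = 100696*(-1/783439) = -100696/783439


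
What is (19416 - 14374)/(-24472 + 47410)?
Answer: 2521/11469 ≈ 0.21981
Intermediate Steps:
(19416 - 14374)/(-24472 + 47410) = 5042/22938 = 5042*(1/22938) = 2521/11469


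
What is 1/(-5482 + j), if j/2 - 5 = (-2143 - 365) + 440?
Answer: -1/9608 ≈ -0.00010408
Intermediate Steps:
j = -4126 (j = 10 + 2*((-2143 - 365) + 440) = 10 + 2*(-2508 + 440) = 10 + 2*(-2068) = 10 - 4136 = -4126)
1/(-5482 + j) = 1/(-5482 - 4126) = 1/(-9608) = -1/9608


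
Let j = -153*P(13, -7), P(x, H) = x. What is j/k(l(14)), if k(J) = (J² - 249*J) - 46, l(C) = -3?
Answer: -1989/710 ≈ -2.8014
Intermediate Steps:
k(J) = -46 + J² - 249*J
j = -1989 (j = -153*13 = -1989)
j/k(l(14)) = -1989/(-46 + (-3)² - 249*(-3)) = -1989/(-46 + 9 + 747) = -1989/710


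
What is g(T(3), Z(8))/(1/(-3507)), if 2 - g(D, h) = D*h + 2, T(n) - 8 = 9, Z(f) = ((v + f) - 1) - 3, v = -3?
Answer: 59619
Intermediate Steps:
Z(f) = -7 + f (Z(f) = ((-3 + f) - 1) - 3 = (-4 + f) - 3 = -7 + f)
T(n) = 17 (T(n) = 8 + 9 = 17)
g(D, h) = -D*h (g(D, h) = 2 - (D*h + 2) = 2 - (2 + D*h) = 2 + (-2 - D*h) = -D*h)
g(T(3), Z(8))/(1/(-3507)) = (-1*17*(-7 + 8))/(1/(-3507)) = (-1*17*1)/(-1/3507) = -17*(-3507) = 59619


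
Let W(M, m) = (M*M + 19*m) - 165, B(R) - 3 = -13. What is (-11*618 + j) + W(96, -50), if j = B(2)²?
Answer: 1403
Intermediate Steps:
B(R) = -10 (B(R) = 3 - 13 = -10)
j = 100 (j = (-10)² = 100)
W(M, m) = -165 + M² + 19*m (W(M, m) = (M² + 19*m) - 165 = -165 + M² + 19*m)
(-11*618 + j) + W(96, -50) = (-11*618 + 100) + (-165 + 96² + 19*(-50)) = (-6798 + 100) + (-165 + 9216 - 950) = -6698 + 8101 = 1403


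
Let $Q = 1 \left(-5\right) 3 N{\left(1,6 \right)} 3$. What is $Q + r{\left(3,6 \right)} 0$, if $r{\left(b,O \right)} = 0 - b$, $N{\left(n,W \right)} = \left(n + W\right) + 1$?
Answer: $-360$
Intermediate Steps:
$N{\left(n,W \right)} = 1 + W + n$ ($N{\left(n,W \right)} = \left(W + n\right) + 1 = 1 + W + n$)
$r{\left(b,O \right)} = - b$
$Q = -360$ ($Q = 1 \left(-5\right) 3 \left(1 + 6 + 1\right) 3 = 1 \left(\left(-15\right) 8\right) 3 = 1 \left(-120\right) 3 = \left(-120\right) 3 = -360$)
$Q + r{\left(3,6 \right)} 0 = -360 + \left(-1\right) 3 \cdot 0 = -360 - 0 = -360 + 0 = -360$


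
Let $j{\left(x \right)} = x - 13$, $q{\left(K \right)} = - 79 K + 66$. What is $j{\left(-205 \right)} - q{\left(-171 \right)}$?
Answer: $-13793$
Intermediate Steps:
$q{\left(K \right)} = 66 - 79 K$
$j{\left(x \right)} = -13 + x$
$j{\left(-205 \right)} - q{\left(-171 \right)} = \left(-13 - 205\right) - \left(66 - -13509\right) = -218 - \left(66 + 13509\right) = -218 - 13575 = -13793$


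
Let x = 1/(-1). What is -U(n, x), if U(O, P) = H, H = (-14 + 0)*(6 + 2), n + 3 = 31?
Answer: 112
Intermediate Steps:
n = 28 (n = -3 + 31 = 28)
H = -112 (H = -14*8 = -112)
x = -1
U(O, P) = -112
-U(n, x) = -1*(-112) = 112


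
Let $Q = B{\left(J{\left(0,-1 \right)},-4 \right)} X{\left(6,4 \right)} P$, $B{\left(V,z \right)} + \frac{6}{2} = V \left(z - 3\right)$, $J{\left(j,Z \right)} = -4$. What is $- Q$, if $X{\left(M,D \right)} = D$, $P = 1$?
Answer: $-100$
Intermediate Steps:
$B{\left(V,z \right)} = -3 + V \left(-3 + z\right)$ ($B{\left(V,z \right)} = -3 + V \left(z - 3\right) = -3 + V \left(-3 + z\right)$)
$Q = 100$ ($Q = \left(-3 - -12 - -16\right) 4 \cdot 1 = \left(-3 + 12 + 16\right) 4 \cdot 1 = 25 \cdot 4 \cdot 1 = 100 \cdot 1 = 100$)
$- Q = \left(-1\right) 100 = -100$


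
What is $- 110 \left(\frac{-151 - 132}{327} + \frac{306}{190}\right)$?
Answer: $- \frac{509212}{6213} \approx -81.959$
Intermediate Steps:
$- 110 \left(\frac{-151 - 132}{327} + \frac{306}{190}\right) = - 110 \left(\left(-283\right) \frac{1}{327} + 306 \cdot \frac{1}{190}\right) = - 110 \left(- \frac{283}{327} + \frac{153}{95}\right) = \left(-110\right) \frac{23146}{31065} = - \frac{509212}{6213}$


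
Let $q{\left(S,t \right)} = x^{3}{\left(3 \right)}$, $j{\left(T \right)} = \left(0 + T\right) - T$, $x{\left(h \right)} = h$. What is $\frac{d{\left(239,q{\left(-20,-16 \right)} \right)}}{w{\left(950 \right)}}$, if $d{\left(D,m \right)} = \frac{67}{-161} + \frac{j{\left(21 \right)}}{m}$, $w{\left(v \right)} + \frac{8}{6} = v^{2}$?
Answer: $- \frac{201}{435906856} \approx -4.6111 \cdot 10^{-7}$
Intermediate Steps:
$j{\left(T \right)} = 0$ ($j{\left(T \right)} = T - T = 0$)
$w{\left(v \right)} = - \frac{4}{3} + v^{2}$
$q{\left(S,t \right)} = 27$ ($q{\left(S,t \right)} = 3^{3} = 27$)
$d{\left(D,m \right)} = - \frac{67}{161}$ ($d{\left(D,m \right)} = \frac{67}{-161} + \frac{0}{m} = 67 \left(- \frac{1}{161}\right) + 0 = - \frac{67}{161} + 0 = - \frac{67}{161}$)
$\frac{d{\left(239,q{\left(-20,-16 \right)} \right)}}{w{\left(950 \right)}} = - \frac{67}{161 \left(- \frac{4}{3} + 950^{2}\right)} = - \frac{67}{161 \left(- \frac{4}{3} + 902500\right)} = - \frac{67}{161 \cdot \frac{2707496}{3}} = \left(- \frac{67}{161}\right) \frac{3}{2707496} = - \frac{201}{435906856}$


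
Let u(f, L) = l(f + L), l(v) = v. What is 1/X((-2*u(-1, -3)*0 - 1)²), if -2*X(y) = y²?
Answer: -2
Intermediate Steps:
u(f, L) = L + f (u(f, L) = f + L = L + f)
X(y) = -y²/2
1/X((-2*u(-1, -3)*0 - 1)²) = 1/(-(-2*(-3 - 1)*0 - 1)⁴/2) = 1/(-(-2*(-4)*0 - 1)⁴/2) = 1/(-(8*0 - 1)⁴/2) = 1/(-(0 - 1)⁴/2) = 1/(-((-1)²)²/2) = 1/(-½*1²) = 1/(-½*1) = 1/(-½) = -2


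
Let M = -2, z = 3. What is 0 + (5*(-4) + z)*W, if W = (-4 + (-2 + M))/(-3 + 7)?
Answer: 34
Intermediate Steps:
W = -2 (W = (-4 + (-2 - 2))/(-3 + 7) = (-4 - 4)/4 = -8*¼ = -2)
0 + (5*(-4) + z)*W = 0 + (5*(-4) + 3)*(-2) = 0 + (-20 + 3)*(-2) = 0 - 17*(-2) = 0 + 34 = 34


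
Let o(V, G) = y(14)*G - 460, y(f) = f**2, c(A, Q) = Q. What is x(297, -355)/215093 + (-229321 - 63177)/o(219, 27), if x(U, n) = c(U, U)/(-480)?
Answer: -314571376519/5196646880 ≈ -60.534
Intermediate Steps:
x(U, n) = -U/480 (x(U, n) = U/(-480) = U*(-1/480) = -U/480)
o(V, G) = -460 + 196*G (o(V, G) = 14**2*G - 460 = 196*G - 460 = -460 + 196*G)
x(297, -355)/215093 + (-229321 - 63177)/o(219, 27) = -1/480*297/215093 + (-229321 - 63177)/(-460 + 196*27) = -99/160*1/215093 - 292498/(-460 + 5292) = -99/34414880 - 292498/4832 = -99/34414880 - 292498*1/4832 = -99/34414880 - 146249/2416 = -314571376519/5196646880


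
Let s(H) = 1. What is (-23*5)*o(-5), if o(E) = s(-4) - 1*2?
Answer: 115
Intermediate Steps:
o(E) = -1 (o(E) = 1 - 1*2 = 1 - 2 = -1)
(-23*5)*o(-5) = -23*5*(-1) = -115*(-1) = 115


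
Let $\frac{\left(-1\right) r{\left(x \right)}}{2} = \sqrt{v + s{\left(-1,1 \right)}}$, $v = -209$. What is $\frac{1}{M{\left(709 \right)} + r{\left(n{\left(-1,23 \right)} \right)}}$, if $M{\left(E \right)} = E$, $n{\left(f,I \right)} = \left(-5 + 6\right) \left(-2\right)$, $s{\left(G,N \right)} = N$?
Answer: $\frac{709}{503513} + \frac{8 i \sqrt{13}}{503513} \approx 0.0014081 + 5.7286 \cdot 10^{-5} i$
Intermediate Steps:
$n{\left(f,I \right)} = -2$ ($n{\left(f,I \right)} = 1 \left(-2\right) = -2$)
$r{\left(x \right)} = - 8 i \sqrt{13}$ ($r{\left(x \right)} = - 2 \sqrt{-209 + 1} = - 2 \sqrt{-208} = - 2 \cdot 4 i \sqrt{13} = - 8 i \sqrt{13}$)
$\frac{1}{M{\left(709 \right)} + r{\left(n{\left(-1,23 \right)} \right)}} = \frac{1}{709 - 8 i \sqrt{13}}$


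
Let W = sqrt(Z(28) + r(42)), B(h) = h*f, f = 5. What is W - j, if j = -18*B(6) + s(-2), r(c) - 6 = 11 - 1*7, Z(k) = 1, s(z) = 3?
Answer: 537 + sqrt(11) ≈ 540.32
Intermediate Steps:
r(c) = 10 (r(c) = 6 + (11 - 1*7) = 6 + (11 - 7) = 6 + 4 = 10)
B(h) = 5*h (B(h) = h*5 = 5*h)
j = -537 (j = -90*6 + 3 = -18*30 + 3 = -540 + 3 = -537)
W = sqrt(11) (W = sqrt(1 + 10) = sqrt(11) ≈ 3.3166)
W - j = sqrt(11) - 1*(-537) = sqrt(11) + 537 = 537 + sqrt(11)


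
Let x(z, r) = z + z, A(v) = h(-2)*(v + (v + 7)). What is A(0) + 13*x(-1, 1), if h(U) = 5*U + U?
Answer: -110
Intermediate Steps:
h(U) = 6*U
A(v) = -84 - 24*v (A(v) = (6*(-2))*(v + (v + 7)) = -12*(v + (7 + v)) = -12*(7 + 2*v) = -84 - 24*v)
x(z, r) = 2*z
A(0) + 13*x(-1, 1) = (-84 - 24*0) + 13*(2*(-1)) = (-84 + 0) + 13*(-2) = -84 - 26 = -110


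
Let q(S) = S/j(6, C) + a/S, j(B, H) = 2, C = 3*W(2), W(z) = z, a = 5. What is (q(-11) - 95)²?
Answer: 4932841/484 ≈ 10192.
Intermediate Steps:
C = 6 (C = 3*2 = 6)
q(S) = S/2 + 5/S
(q(-11) - 95)² = (((½)*(-11) + 5/(-11)) - 95)² = ((-11/2 + 5*(-1/11)) - 95)² = ((-11/2 - 5/11) - 95)² = (-131/22 - 95)² = (-2221/22)² = 4932841/484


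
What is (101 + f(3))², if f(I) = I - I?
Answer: 10201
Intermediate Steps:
f(I) = 0
(101 + f(3))² = (101 + 0)² = 101² = 10201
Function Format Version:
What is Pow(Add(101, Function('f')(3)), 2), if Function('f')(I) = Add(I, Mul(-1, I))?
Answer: 10201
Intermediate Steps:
Function('f')(I) = 0
Pow(Add(101, Function('f')(3)), 2) = Pow(Add(101, 0), 2) = Pow(101, 2) = 10201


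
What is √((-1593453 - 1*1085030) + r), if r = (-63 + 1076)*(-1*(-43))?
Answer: 2*I*√658731 ≈ 1623.2*I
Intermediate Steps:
r = 43559 (r = 1013*43 = 43559)
√((-1593453 - 1*1085030) + r) = √((-1593453 - 1*1085030) + 43559) = √((-1593453 - 1085030) + 43559) = √(-2678483 + 43559) = √(-2634924) = 2*I*√658731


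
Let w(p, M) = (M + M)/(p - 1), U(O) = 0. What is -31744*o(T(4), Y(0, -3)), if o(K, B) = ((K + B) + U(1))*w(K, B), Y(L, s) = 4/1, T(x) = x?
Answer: -2031616/3 ≈ -6.7721e+5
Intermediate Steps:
w(p, M) = 2*M/(-1 + p) (w(p, M) = (2*M)/(-1 + p) = 2*M/(-1 + p))
Y(L, s) = 4 (Y(L, s) = 4*1 = 4)
o(K, B) = 2*B*(B + K)/(-1 + K) (o(K, B) = ((K + B) + 0)*(2*B/(-1 + K)) = ((B + K) + 0)*(2*B/(-1 + K)) = (B + K)*(2*B/(-1 + K)) = 2*B*(B + K)/(-1 + K))
-31744*o(T(4), Y(0, -3)) = -63488*4*(4 + 4)/(-1 + 4) = -63488*4*8/3 = -31744*64/3 = -2031616/3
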